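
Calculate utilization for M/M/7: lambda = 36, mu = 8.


rho = lambda/(c*mu) = 36/(7*8) = 0.6429

0.6429


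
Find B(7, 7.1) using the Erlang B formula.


B(N,A) = (A^N/N!) / sum(A^k/k!, k=0..N) with N=7, A=7.1 = 0.255

0.255


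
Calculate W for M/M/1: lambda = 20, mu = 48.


W = 1/(mu - lambda) = 1/(48 - 20) = 0.0357 hours

0.0357 hours


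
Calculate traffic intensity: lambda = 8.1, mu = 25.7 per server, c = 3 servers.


rho = lambda / (c * mu) = 8.1 / (3 * 25.7) = 0.1051

0.1051


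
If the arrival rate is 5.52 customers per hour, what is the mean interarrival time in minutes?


Mean interarrival time = 60/lambda = 60/5.52 = 10.87 minutes

10.87 minutes


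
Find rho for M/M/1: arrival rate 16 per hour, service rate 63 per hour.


rho = lambda/mu = 16/63 = 0.254

0.254


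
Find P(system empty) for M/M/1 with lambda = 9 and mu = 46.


P0 = 1 - rho = 1 - 9/46 = 0.8043

0.8043


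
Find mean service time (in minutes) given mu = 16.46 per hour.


Mean service time = 60/mu = 60/16.46 = 3.65 minutes

3.65 minutes


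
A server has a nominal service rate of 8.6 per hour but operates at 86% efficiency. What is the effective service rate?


Effective rate = mu * efficiency = 8.6 * 0.86 = 7.4 per hour

7.4 per hour


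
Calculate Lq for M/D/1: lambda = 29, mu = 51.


M/D/1: Lq = rho^2 / (2*(1-rho)) where rho = 29/51; Lq = 0.37

0.37


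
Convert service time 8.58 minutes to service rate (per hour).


mu = 60 / avg_service_time = 60 / 8.58 = 6.99 per hour

6.99 per hour


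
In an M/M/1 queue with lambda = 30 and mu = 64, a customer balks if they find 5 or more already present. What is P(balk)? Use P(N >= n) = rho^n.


P(N >= 5) = rho^5 = (30/64)^5 = 0.0226

0.0226


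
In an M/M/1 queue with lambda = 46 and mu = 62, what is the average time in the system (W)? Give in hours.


W = 1/(mu - lambda) = 1/(62 - 46) = 0.0625 hours

0.0625 hours


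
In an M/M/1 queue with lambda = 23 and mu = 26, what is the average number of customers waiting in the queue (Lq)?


rho = 23/26; Lq = rho^2/(1-rho) = 6.78

6.78


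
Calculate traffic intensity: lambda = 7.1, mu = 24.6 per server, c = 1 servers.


rho = lambda / (c * mu) = 7.1 / (1 * 24.6) = 0.2886

0.2886


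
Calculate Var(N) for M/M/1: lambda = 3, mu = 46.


rho = 3/46; Var(N) = rho/(1-rho)^2 = 0.07

0.07


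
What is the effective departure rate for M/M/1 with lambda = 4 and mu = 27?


For a stable queue (lambda < mu), throughput = lambda = 4 per hour

4 per hour


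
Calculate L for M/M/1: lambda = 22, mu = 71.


rho = 22/71; L = rho/(1-rho) = 0.45

0.45


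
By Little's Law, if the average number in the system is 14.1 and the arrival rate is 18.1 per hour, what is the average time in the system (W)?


W = L / lambda = 14.1 / 18.1 = 0.779 hours

0.779 hours


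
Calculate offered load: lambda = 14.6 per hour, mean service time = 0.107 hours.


Offered load a = lambda * E[S] = 14.6 * 0.107 = 1.56 Erlangs

1.56 Erlangs


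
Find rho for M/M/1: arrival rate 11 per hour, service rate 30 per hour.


rho = lambda/mu = 11/30 = 0.3667

0.3667


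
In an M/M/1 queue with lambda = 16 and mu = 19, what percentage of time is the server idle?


Idle fraction = (1 - rho) * 100 = (1 - 16/19) * 100 = 15.8%

15.8%


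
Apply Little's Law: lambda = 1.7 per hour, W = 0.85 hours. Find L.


L = lambda * W = 1.7 * 0.85 = 1.45

1.45


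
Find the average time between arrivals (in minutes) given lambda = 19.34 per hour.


Mean interarrival time = 60/lambda = 60/19.34 = 3.1 minutes

3.1 minutes


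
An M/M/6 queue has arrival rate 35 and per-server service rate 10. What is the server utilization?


rho = lambda/(c*mu) = 35/(6*10) = 0.5833

0.5833


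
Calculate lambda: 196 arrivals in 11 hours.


lambda = total arrivals / time = 196 / 11 = 17.82 per hour

17.82 per hour


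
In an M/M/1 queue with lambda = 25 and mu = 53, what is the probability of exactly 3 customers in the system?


rho = 25/53; P(n) = (1-rho)*rho^n = (1-25/53)*(25/53)^3 = 0.0554

0.0554


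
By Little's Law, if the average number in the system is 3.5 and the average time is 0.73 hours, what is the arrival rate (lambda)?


lambda = L / W = 3.5 / 0.73 = 4.79 per hour

4.79 per hour


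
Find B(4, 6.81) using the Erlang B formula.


B(N,A) = (A^N/N!) / sum(A^k/k!, k=0..N) with N=4, A=6.81 = 0.5173

0.5173


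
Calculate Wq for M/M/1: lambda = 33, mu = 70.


rho = 33/70; Wq = rho/(mu - lambda) = 0.0127 hours

0.0127 hours


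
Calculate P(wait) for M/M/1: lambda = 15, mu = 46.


P(wait) = rho = lambda/mu = 15/46 = 0.3261

0.3261


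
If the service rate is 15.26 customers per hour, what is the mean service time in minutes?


Mean service time = 60/mu = 60/15.26 = 3.93 minutes

3.93 minutes


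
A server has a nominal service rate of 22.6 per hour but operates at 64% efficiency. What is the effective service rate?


Effective rate = mu * efficiency = 22.6 * 0.64 = 14.46 per hour

14.46 per hour


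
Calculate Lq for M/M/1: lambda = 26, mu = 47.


rho = 26/47; Lq = rho^2/(1-rho) = 0.68

0.68


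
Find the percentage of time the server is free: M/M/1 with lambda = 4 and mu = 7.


Idle fraction = (1 - rho) * 100 = (1 - 4/7) * 100 = 42.9%

42.9%


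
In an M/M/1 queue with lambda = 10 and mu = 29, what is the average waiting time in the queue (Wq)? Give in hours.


rho = 10/29; Wq = rho/(mu - lambda) = 0.0181 hours

0.0181 hours


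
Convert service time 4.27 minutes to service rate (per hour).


mu = 60 / avg_service_time = 60 / 4.27 = 14.05 per hour

14.05 per hour


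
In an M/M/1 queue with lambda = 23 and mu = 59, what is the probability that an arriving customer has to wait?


P(wait) = rho = lambda/mu = 23/59 = 0.3898

0.3898


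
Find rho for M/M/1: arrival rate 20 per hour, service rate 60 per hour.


rho = lambda/mu = 20/60 = 0.3333

0.3333


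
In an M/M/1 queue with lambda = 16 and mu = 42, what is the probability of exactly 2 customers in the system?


rho = 16/42; P(n) = (1-rho)*rho^n = (1-16/42)*(16/42)^2 = 0.0898

0.0898


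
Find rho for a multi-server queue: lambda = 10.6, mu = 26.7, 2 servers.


rho = lambda / (c * mu) = 10.6 / (2 * 26.7) = 0.1985

0.1985


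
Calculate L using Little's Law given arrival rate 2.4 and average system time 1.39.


L = lambda * W = 2.4 * 1.39 = 3.34

3.34


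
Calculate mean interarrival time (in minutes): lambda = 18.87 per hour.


Mean interarrival time = 60/lambda = 60/18.87 = 3.18 minutes

3.18 minutes


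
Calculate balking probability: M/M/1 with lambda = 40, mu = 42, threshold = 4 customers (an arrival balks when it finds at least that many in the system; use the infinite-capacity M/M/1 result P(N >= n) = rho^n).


P(N >= 4) = rho^4 = (40/42)^4 = 0.8227

0.8227


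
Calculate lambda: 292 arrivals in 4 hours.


lambda = total arrivals / time = 292 / 4 = 73.0 per hour

73.0 per hour


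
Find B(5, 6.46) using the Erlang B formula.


B(N,A) = (A^N/N!) / sum(A^k/k!, k=0..N) with N=5, A=6.46 = 0.3913

0.3913


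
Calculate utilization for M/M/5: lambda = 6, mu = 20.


rho = lambda/(c*mu) = 6/(5*20) = 0.06

0.06


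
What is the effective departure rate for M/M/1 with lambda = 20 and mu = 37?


For a stable queue (lambda < mu), throughput = lambda = 20 per hour

20 per hour


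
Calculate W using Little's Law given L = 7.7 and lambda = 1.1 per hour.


W = L / lambda = 7.7 / 1.1 = 7.0 hours

7.0 hours


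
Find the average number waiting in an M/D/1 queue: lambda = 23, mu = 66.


M/D/1: Lq = rho^2 / (2*(1-rho)) where rho = 23/66; Lq = 0.09

0.09


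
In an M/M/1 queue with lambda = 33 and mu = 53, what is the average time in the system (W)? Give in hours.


W = 1/(mu - lambda) = 1/(53 - 33) = 0.05 hours

0.05 hours


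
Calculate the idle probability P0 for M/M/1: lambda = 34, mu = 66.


P0 = 1 - rho = 1 - 34/66 = 0.4848

0.4848


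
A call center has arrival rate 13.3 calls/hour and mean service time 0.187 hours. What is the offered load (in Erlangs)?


Offered load a = lambda * E[S] = 13.3 * 0.187 = 2.49 Erlangs

2.49 Erlangs


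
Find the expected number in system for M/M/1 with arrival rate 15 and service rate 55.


rho = 15/55; L = rho/(1-rho) = 0.37

0.37


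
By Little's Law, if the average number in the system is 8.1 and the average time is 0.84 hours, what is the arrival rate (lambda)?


lambda = L / W = 8.1 / 0.84 = 9.64 per hour

9.64 per hour


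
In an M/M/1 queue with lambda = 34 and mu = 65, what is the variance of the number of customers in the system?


rho = 34/65; Var(N) = rho/(1-rho)^2 = 2.3

2.3


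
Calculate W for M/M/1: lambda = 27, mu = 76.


W = 1/(mu - lambda) = 1/(76 - 27) = 0.0204 hours

0.0204 hours


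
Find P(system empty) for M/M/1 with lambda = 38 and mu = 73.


P0 = 1 - rho = 1 - 38/73 = 0.4795

0.4795


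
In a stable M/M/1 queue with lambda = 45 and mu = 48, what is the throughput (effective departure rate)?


For a stable queue (lambda < mu), throughput = lambda = 45 per hour

45 per hour


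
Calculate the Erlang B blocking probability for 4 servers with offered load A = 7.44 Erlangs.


B(N,A) = (A^N/N!) / sum(A^k/k!, k=0..N) with N=4, A=7.44 = 0.5493

0.5493


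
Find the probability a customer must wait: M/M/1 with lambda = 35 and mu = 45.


P(wait) = rho = lambda/mu = 35/45 = 0.7778

0.7778


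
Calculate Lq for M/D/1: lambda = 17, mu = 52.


M/D/1: Lq = rho^2 / (2*(1-rho)) where rho = 17/52; Lq = 0.08

0.08


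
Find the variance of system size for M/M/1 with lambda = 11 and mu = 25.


rho = 11/25; Var(N) = rho/(1-rho)^2 = 1.4

1.4


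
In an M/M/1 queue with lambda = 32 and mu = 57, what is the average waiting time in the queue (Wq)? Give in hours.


rho = 32/57; Wq = rho/(mu - lambda) = 0.0225 hours

0.0225 hours


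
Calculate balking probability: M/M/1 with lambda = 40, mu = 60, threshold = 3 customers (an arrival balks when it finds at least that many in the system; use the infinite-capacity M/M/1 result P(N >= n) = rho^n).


P(N >= 3) = rho^3 = (40/60)^3 = 0.2963

0.2963


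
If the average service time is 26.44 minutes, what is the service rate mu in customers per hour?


mu = 60 / avg_service_time = 60 / 26.44 = 2.27 per hour

2.27 per hour


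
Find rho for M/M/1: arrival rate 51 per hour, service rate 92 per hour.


rho = lambda/mu = 51/92 = 0.5543

0.5543


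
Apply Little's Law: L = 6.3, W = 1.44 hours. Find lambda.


lambda = L / W = 6.3 / 1.44 = 4.38 per hour

4.38 per hour


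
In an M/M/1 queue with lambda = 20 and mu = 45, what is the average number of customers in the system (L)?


rho = 20/45; L = rho/(1-rho) = 0.8

0.8


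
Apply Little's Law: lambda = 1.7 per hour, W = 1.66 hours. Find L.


L = lambda * W = 1.7 * 1.66 = 2.82

2.82


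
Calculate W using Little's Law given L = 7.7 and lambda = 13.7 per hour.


W = L / lambda = 7.7 / 13.7 = 0.562 hours

0.562 hours


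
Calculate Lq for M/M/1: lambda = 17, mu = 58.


rho = 17/58; Lq = rho^2/(1-rho) = 0.12

0.12


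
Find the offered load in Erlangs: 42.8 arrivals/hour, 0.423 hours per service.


Offered load a = lambda * E[S] = 42.8 * 0.423 = 18.1 Erlangs

18.1 Erlangs


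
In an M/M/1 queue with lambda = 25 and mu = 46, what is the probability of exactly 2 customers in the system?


rho = 25/46; P(n) = (1-rho)*rho^n = (1-25/46)*(25/46)^2 = 0.1348

0.1348


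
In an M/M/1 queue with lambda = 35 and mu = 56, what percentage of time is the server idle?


Idle fraction = (1 - rho) * 100 = (1 - 35/56) * 100 = 37.5%

37.5%


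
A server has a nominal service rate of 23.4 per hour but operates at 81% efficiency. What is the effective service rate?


Effective rate = mu * efficiency = 23.4 * 0.81 = 18.95 per hour

18.95 per hour


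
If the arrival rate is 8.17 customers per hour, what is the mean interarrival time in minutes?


Mean interarrival time = 60/lambda = 60/8.17 = 7.34 minutes

7.34 minutes


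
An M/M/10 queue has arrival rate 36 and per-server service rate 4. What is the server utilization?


rho = lambda/(c*mu) = 36/(10*4) = 0.9

0.9


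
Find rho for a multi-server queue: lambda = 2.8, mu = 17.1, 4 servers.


rho = lambda / (c * mu) = 2.8 / (4 * 17.1) = 0.0409

0.0409


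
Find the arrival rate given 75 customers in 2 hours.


lambda = total arrivals / time = 75 / 2 = 37.5 per hour

37.5 per hour


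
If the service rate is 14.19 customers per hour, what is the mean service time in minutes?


Mean service time = 60/mu = 60/14.19 = 4.23 minutes

4.23 minutes


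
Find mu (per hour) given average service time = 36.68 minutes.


mu = 60 / avg_service_time = 60 / 36.68 = 1.64 per hour

1.64 per hour


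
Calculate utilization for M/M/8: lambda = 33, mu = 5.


rho = lambda/(c*mu) = 33/(8*5) = 0.825

0.825


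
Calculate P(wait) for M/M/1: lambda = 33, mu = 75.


P(wait) = rho = lambda/mu = 33/75 = 0.44

0.44


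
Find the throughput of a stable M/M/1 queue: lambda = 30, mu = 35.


For a stable queue (lambda < mu), throughput = lambda = 30 per hour

30 per hour


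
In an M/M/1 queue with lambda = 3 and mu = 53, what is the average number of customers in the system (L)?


rho = 3/53; L = rho/(1-rho) = 0.06

0.06


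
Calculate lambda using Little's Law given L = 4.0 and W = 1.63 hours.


lambda = L / W = 4.0 / 1.63 = 2.45 per hour

2.45 per hour


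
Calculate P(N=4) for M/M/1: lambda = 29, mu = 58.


rho = 29/58; P(n) = (1-rho)*rho^n = (1-29/58)*(29/58)^4 = 0.0313

0.0313


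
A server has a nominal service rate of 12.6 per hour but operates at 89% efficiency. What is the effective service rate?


Effective rate = mu * efficiency = 12.6 * 0.89 = 11.21 per hour

11.21 per hour


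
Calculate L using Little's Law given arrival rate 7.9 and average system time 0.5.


L = lambda * W = 7.9 * 0.5 = 3.95

3.95


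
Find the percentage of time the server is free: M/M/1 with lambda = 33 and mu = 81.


Idle fraction = (1 - rho) * 100 = (1 - 33/81) * 100 = 59.3%

59.3%


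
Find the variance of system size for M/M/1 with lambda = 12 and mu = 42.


rho = 12/42; Var(N) = rho/(1-rho)^2 = 0.56

0.56


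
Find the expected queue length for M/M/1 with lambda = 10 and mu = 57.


rho = 10/57; Lq = rho^2/(1-rho) = 0.04

0.04


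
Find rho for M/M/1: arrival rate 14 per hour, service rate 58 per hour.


rho = lambda/mu = 14/58 = 0.2414

0.2414


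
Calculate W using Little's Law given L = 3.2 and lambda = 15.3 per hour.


W = L / lambda = 3.2 / 15.3 = 0.2092 hours

0.2092 hours


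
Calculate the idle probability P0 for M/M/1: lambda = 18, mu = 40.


P0 = 1 - rho = 1 - 18/40 = 0.55

0.55


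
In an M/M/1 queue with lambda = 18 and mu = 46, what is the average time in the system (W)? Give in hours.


W = 1/(mu - lambda) = 1/(46 - 18) = 0.0357 hours

0.0357 hours


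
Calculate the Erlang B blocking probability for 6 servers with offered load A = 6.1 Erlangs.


B(N,A) = (A^N/N!) / sum(A^k/k!, k=0..N) with N=6, A=6.1 = 0.2719

0.2719


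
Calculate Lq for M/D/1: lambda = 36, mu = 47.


M/D/1: Lq = rho^2 / (2*(1-rho)) where rho = 36/47; Lq = 1.25

1.25


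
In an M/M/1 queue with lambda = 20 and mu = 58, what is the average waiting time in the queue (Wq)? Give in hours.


rho = 20/58; Wq = rho/(mu - lambda) = 0.0091 hours

0.0091 hours


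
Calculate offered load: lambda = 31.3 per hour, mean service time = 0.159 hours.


Offered load a = lambda * E[S] = 31.3 * 0.159 = 4.98 Erlangs

4.98 Erlangs


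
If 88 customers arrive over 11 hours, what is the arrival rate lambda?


lambda = total arrivals / time = 88 / 11 = 8.0 per hour

8.0 per hour


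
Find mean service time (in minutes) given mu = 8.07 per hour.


Mean service time = 60/mu = 60/8.07 = 7.43 minutes

7.43 minutes


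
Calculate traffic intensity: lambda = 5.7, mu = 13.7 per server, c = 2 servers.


rho = lambda / (c * mu) = 5.7 / (2 * 13.7) = 0.208

0.208


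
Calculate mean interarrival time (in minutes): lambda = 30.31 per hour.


Mean interarrival time = 60/lambda = 60/30.31 = 1.98 minutes

1.98 minutes


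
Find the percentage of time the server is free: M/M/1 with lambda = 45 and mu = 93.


Idle fraction = (1 - rho) * 100 = (1 - 45/93) * 100 = 51.6%

51.6%


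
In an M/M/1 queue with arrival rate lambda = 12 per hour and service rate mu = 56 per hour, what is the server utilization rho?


rho = lambda/mu = 12/56 = 0.2143

0.2143


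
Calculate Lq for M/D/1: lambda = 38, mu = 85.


M/D/1: Lq = rho^2 / (2*(1-rho)) where rho = 38/85; Lq = 0.18

0.18


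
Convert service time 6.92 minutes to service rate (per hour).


mu = 60 / avg_service_time = 60 / 6.92 = 8.67 per hour

8.67 per hour


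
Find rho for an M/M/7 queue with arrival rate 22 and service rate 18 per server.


rho = lambda/(c*mu) = 22/(7*18) = 0.1746

0.1746


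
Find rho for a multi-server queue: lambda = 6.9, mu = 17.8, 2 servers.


rho = lambda / (c * mu) = 6.9 / (2 * 17.8) = 0.1938

0.1938


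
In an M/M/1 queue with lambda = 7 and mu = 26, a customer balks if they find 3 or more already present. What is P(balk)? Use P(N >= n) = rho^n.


P(N >= 3) = rho^3 = (7/26)^3 = 0.0195

0.0195


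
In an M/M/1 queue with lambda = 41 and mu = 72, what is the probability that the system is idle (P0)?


P0 = 1 - rho = 1 - 41/72 = 0.4306

0.4306


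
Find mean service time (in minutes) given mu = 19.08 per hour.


Mean service time = 60/mu = 60/19.08 = 3.14 minutes

3.14 minutes


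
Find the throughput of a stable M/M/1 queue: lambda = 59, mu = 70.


For a stable queue (lambda < mu), throughput = lambda = 59 per hour

59 per hour


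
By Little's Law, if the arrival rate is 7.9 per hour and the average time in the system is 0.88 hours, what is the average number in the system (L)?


L = lambda * W = 7.9 * 0.88 = 6.95

6.95


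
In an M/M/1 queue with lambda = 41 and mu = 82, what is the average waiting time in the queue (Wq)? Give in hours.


rho = 41/82; Wq = rho/(mu - lambda) = 0.0122 hours

0.0122 hours


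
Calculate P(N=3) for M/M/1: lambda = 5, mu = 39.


rho = 5/39; P(n) = (1-rho)*rho^n = (1-5/39)*(5/39)^3 = 0.0018

0.0018


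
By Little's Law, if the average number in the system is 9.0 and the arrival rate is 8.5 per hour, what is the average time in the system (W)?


W = L / lambda = 9.0 / 8.5 = 1.0588 hours

1.0588 hours


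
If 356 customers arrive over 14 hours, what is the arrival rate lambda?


lambda = total arrivals / time = 356 / 14 = 25.43 per hour

25.43 per hour


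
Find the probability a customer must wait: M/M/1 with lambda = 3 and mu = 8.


P(wait) = rho = lambda/mu = 3/8 = 0.375

0.375


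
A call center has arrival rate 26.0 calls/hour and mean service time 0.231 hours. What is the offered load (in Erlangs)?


Offered load a = lambda * E[S] = 26.0 * 0.231 = 6.01 Erlangs

6.01 Erlangs


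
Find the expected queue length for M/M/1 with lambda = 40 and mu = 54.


rho = 40/54; Lq = rho^2/(1-rho) = 2.12

2.12


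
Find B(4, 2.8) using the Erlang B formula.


B(N,A) = (A^N/N!) / sum(A^k/k!, k=0..N) with N=4, A=2.8 = 0.1837

0.1837


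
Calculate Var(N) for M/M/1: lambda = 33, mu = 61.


rho = 33/61; Var(N) = rho/(1-rho)^2 = 2.57

2.57


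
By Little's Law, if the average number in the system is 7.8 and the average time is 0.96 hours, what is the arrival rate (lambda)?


lambda = L / W = 7.8 / 0.96 = 8.13 per hour

8.13 per hour


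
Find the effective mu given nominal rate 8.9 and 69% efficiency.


Effective rate = mu * efficiency = 8.9 * 0.69 = 6.14 per hour

6.14 per hour


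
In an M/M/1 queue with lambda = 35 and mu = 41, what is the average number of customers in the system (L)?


rho = 35/41; L = rho/(1-rho) = 5.83

5.83


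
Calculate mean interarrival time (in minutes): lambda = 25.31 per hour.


Mean interarrival time = 60/lambda = 60/25.31 = 2.37 minutes

2.37 minutes


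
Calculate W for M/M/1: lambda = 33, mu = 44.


W = 1/(mu - lambda) = 1/(44 - 33) = 0.0909 hours

0.0909 hours


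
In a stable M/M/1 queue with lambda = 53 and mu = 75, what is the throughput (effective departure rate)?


For a stable queue (lambda < mu), throughput = lambda = 53 per hour

53 per hour


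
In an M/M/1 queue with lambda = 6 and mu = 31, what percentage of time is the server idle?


Idle fraction = (1 - rho) * 100 = (1 - 6/31) * 100 = 80.6%

80.6%


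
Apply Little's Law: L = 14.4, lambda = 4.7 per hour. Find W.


W = L / lambda = 14.4 / 4.7 = 3.0638 hours

3.0638 hours


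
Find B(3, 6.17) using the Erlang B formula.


B(N,A) = (A^N/N!) / sum(A^k/k!, k=0..N) with N=3, A=6.17 = 0.599

0.599


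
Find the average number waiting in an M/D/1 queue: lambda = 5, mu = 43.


M/D/1: Lq = rho^2 / (2*(1-rho)) where rho = 5/43; Lq = 0.01

0.01


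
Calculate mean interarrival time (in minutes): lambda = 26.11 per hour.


Mean interarrival time = 60/lambda = 60/26.11 = 2.3 minutes

2.3 minutes


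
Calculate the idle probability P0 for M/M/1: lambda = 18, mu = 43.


P0 = 1 - rho = 1 - 18/43 = 0.5814

0.5814


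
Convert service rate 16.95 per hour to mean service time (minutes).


Mean service time = 60/mu = 60/16.95 = 3.54 minutes

3.54 minutes


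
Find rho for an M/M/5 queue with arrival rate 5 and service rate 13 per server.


rho = lambda/(c*mu) = 5/(5*13) = 0.0769

0.0769


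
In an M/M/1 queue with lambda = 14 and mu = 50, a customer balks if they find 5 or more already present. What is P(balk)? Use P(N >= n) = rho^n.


P(N >= 5) = rho^5 = (14/50)^5 = 0.0017

0.0017


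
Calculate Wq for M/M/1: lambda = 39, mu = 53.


rho = 39/53; Wq = rho/(mu - lambda) = 0.0526 hours

0.0526 hours


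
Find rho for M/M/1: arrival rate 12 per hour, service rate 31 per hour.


rho = lambda/mu = 12/31 = 0.3871

0.3871


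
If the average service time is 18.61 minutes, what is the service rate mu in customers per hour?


mu = 60 / avg_service_time = 60 / 18.61 = 3.22 per hour

3.22 per hour


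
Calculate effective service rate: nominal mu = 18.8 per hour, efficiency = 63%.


Effective rate = mu * efficiency = 18.8 * 0.63 = 11.84 per hour

11.84 per hour


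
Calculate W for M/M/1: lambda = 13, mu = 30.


W = 1/(mu - lambda) = 1/(30 - 13) = 0.0588 hours

0.0588 hours


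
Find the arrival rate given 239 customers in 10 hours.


lambda = total arrivals / time = 239 / 10 = 23.9 per hour

23.9 per hour


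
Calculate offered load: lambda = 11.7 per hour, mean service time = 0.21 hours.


Offered load a = lambda * E[S] = 11.7 * 0.21 = 2.46 Erlangs

2.46 Erlangs


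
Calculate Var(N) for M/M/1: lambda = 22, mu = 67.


rho = 22/67; Var(N) = rho/(1-rho)^2 = 0.73

0.73


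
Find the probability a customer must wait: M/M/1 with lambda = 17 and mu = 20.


P(wait) = rho = lambda/mu = 17/20 = 0.85

0.85


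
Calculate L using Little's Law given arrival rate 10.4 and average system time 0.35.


L = lambda * W = 10.4 * 0.35 = 3.64

3.64


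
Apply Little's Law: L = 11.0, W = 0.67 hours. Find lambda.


lambda = L / W = 11.0 / 0.67 = 16.42 per hour

16.42 per hour


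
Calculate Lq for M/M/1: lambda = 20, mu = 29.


rho = 20/29; Lq = rho^2/(1-rho) = 1.53

1.53


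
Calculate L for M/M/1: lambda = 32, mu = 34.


rho = 32/34; L = rho/(1-rho) = 16.0

16.0


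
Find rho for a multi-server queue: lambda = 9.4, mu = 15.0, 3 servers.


rho = lambda / (c * mu) = 9.4 / (3 * 15.0) = 0.2089

0.2089


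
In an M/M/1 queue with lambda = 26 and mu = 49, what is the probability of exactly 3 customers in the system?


rho = 26/49; P(n) = (1-rho)*rho^n = (1-26/49)*(26/49)^3 = 0.0701

0.0701


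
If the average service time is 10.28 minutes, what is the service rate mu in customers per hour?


mu = 60 / avg_service_time = 60 / 10.28 = 5.84 per hour

5.84 per hour


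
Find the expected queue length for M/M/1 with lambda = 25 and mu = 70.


rho = 25/70; Lq = rho^2/(1-rho) = 0.2

0.2


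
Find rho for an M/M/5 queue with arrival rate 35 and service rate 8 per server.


rho = lambda/(c*mu) = 35/(5*8) = 0.875

0.875


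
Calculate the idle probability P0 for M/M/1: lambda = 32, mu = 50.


P0 = 1 - rho = 1 - 32/50 = 0.36

0.36


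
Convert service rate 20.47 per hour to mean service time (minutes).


Mean service time = 60/mu = 60/20.47 = 2.93 minutes

2.93 minutes


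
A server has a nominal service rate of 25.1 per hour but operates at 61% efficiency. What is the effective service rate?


Effective rate = mu * efficiency = 25.1 * 0.61 = 15.31 per hour

15.31 per hour


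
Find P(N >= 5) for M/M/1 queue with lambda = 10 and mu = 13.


P(N >= 5) = rho^5 = (10/13)^5 = 0.2693

0.2693


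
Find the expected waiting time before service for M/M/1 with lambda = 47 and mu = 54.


rho = 47/54; Wq = rho/(mu - lambda) = 0.1243 hours

0.1243 hours


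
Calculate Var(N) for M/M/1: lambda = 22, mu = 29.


rho = 22/29; Var(N) = rho/(1-rho)^2 = 13.02

13.02


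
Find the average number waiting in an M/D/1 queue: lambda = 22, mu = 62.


M/D/1: Lq = rho^2 / (2*(1-rho)) where rho = 22/62; Lq = 0.1

0.1


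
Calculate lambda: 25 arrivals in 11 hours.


lambda = total arrivals / time = 25 / 11 = 2.27 per hour

2.27 per hour


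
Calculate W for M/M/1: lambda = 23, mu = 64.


W = 1/(mu - lambda) = 1/(64 - 23) = 0.0244 hours

0.0244 hours


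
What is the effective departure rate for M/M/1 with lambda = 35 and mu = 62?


For a stable queue (lambda < mu), throughput = lambda = 35 per hour

35 per hour


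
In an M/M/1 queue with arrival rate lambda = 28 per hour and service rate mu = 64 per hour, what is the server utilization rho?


rho = lambda/mu = 28/64 = 0.4375

0.4375


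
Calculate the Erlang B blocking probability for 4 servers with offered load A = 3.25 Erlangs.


B(N,A) = (A^N/N!) / sum(A^k/k!, k=0..N) with N=4, A=3.25 = 0.2336

0.2336


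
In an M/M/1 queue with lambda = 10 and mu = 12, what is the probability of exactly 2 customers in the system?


rho = 10/12; P(n) = (1-rho)*rho^n = (1-10/12)*(10/12)^2 = 0.1157

0.1157


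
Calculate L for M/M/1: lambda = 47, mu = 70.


rho = 47/70; L = rho/(1-rho) = 2.04

2.04


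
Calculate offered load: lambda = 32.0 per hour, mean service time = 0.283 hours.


Offered load a = lambda * E[S] = 32.0 * 0.283 = 9.06 Erlangs

9.06 Erlangs


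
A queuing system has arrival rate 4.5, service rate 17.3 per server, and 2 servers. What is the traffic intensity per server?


rho = lambda / (c * mu) = 4.5 / (2 * 17.3) = 0.1301

0.1301


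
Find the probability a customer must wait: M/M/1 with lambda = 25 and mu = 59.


P(wait) = rho = lambda/mu = 25/59 = 0.4237

0.4237


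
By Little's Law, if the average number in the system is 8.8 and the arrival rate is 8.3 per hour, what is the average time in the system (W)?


W = L / lambda = 8.8 / 8.3 = 1.0602 hours

1.0602 hours


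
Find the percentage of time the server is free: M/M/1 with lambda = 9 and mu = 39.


Idle fraction = (1 - rho) * 100 = (1 - 9/39) * 100 = 76.9%

76.9%


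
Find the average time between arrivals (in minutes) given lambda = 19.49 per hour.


Mean interarrival time = 60/lambda = 60/19.49 = 3.08 minutes

3.08 minutes


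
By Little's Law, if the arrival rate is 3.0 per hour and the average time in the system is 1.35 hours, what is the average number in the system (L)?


L = lambda * W = 3.0 * 1.35 = 4.05

4.05


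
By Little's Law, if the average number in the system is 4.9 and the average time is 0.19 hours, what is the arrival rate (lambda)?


lambda = L / W = 4.9 / 0.19 = 25.79 per hour

25.79 per hour


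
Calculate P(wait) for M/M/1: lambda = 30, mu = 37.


P(wait) = rho = lambda/mu = 30/37 = 0.8108

0.8108


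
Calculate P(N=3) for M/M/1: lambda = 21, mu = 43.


rho = 21/43; P(n) = (1-rho)*rho^n = (1-21/43)*(21/43)^3 = 0.0596

0.0596


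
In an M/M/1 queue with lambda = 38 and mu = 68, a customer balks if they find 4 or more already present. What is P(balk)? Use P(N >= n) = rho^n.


P(N >= 4) = rho^4 = (38/68)^4 = 0.0975

0.0975


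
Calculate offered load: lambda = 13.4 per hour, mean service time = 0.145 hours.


Offered load a = lambda * E[S] = 13.4 * 0.145 = 1.94 Erlangs

1.94 Erlangs


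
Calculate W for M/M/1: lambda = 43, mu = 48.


W = 1/(mu - lambda) = 1/(48 - 43) = 0.2 hours

0.2 hours


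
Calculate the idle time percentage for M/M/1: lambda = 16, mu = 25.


Idle fraction = (1 - rho) * 100 = (1 - 16/25) * 100 = 36.0%

36.0%


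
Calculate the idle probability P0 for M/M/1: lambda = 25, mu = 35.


P0 = 1 - rho = 1 - 25/35 = 0.2857

0.2857


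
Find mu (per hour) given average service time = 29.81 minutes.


mu = 60 / avg_service_time = 60 / 29.81 = 2.01 per hour

2.01 per hour


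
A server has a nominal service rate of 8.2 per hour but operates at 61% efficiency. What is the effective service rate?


Effective rate = mu * efficiency = 8.2 * 0.61 = 5.0 per hour

5.0 per hour


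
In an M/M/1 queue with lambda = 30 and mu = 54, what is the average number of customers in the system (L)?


rho = 30/54; L = rho/(1-rho) = 1.25

1.25


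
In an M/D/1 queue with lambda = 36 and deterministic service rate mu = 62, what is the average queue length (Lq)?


M/D/1: Lq = rho^2 / (2*(1-rho)) where rho = 36/62; Lq = 0.4

0.4


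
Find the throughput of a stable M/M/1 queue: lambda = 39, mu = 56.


For a stable queue (lambda < mu), throughput = lambda = 39 per hour

39 per hour


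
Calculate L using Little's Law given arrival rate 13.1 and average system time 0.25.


L = lambda * W = 13.1 * 0.25 = 3.28

3.28


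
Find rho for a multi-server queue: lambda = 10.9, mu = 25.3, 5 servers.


rho = lambda / (c * mu) = 10.9 / (5 * 25.3) = 0.0862

0.0862


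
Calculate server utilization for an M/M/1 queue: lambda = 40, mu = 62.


rho = lambda/mu = 40/62 = 0.6452

0.6452


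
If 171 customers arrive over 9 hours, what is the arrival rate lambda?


lambda = total arrivals / time = 171 / 9 = 19.0 per hour

19.0 per hour


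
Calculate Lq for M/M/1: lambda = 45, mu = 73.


rho = 45/73; Lq = rho^2/(1-rho) = 0.99

0.99


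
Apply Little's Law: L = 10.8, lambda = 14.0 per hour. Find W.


W = L / lambda = 10.8 / 14.0 = 0.7714 hours

0.7714 hours


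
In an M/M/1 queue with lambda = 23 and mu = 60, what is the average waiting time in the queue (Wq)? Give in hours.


rho = 23/60; Wq = rho/(mu - lambda) = 0.0104 hours

0.0104 hours


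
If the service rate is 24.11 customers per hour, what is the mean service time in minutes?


Mean service time = 60/mu = 60/24.11 = 2.49 minutes

2.49 minutes


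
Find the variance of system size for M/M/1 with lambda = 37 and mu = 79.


rho = 37/79; Var(N) = rho/(1-rho)^2 = 1.66

1.66


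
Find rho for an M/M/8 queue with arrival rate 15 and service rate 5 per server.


rho = lambda/(c*mu) = 15/(8*5) = 0.375

0.375


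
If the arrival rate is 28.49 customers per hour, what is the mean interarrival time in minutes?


Mean interarrival time = 60/lambda = 60/28.49 = 2.11 minutes

2.11 minutes


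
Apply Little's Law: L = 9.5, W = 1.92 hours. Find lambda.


lambda = L / W = 9.5 / 1.92 = 4.95 per hour

4.95 per hour


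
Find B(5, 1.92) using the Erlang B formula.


B(N,A) = (A^N/N!) / sum(A^k/k!, k=0..N) with N=5, A=1.92 = 0.0323

0.0323


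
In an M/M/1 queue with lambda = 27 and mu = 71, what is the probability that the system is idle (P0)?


P0 = 1 - rho = 1 - 27/71 = 0.6197

0.6197


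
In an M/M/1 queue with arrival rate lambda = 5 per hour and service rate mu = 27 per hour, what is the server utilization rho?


rho = lambda/mu = 5/27 = 0.1852

0.1852


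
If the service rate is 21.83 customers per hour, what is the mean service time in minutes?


Mean service time = 60/mu = 60/21.83 = 2.75 minutes

2.75 minutes


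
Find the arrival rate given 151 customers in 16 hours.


lambda = total arrivals / time = 151 / 16 = 9.44 per hour

9.44 per hour


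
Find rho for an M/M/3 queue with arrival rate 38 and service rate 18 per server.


rho = lambda/(c*mu) = 38/(3*18) = 0.7037

0.7037


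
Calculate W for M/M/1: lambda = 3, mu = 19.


W = 1/(mu - lambda) = 1/(19 - 3) = 0.0625 hours

0.0625 hours


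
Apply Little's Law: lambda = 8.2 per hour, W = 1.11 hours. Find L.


L = lambda * W = 8.2 * 1.11 = 9.1

9.1


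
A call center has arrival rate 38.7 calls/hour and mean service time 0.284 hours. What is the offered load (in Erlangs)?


Offered load a = lambda * E[S] = 38.7 * 0.284 = 10.99 Erlangs

10.99 Erlangs


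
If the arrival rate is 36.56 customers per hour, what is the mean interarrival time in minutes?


Mean interarrival time = 60/lambda = 60/36.56 = 1.64 minutes

1.64 minutes


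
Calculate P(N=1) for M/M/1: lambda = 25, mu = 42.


rho = 25/42; P(n) = (1-rho)*rho^n = (1-25/42)*(25/42)^1 = 0.2409

0.2409


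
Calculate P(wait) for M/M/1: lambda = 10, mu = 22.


P(wait) = rho = lambda/mu = 10/22 = 0.4545

0.4545


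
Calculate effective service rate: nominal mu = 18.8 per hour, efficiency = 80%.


Effective rate = mu * efficiency = 18.8 * 0.8 = 15.04 per hour

15.04 per hour


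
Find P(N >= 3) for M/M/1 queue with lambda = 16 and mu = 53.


P(N >= 3) = rho^3 = (16/53)^3 = 0.0275

0.0275


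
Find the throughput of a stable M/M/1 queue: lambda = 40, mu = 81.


For a stable queue (lambda < mu), throughput = lambda = 40 per hour

40 per hour


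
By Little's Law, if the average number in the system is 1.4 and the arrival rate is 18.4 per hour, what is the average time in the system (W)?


W = L / lambda = 1.4 / 18.4 = 0.0761 hours

0.0761 hours


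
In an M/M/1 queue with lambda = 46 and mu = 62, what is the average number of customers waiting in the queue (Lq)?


rho = 46/62; Lq = rho^2/(1-rho) = 2.13

2.13


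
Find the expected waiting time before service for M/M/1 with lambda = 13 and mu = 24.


rho = 13/24; Wq = rho/(mu - lambda) = 0.0492 hours

0.0492 hours


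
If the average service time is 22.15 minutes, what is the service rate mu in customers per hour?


mu = 60 / avg_service_time = 60 / 22.15 = 2.71 per hour

2.71 per hour


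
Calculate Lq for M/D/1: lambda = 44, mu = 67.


M/D/1: Lq = rho^2 / (2*(1-rho)) where rho = 44/67; Lq = 0.63

0.63


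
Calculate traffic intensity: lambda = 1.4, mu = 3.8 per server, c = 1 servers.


rho = lambda / (c * mu) = 1.4 / (1 * 3.8) = 0.3684

0.3684


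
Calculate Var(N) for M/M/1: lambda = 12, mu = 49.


rho = 12/49; Var(N) = rho/(1-rho)^2 = 0.43

0.43


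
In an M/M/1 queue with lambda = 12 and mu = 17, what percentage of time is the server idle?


Idle fraction = (1 - rho) * 100 = (1 - 12/17) * 100 = 29.4%

29.4%


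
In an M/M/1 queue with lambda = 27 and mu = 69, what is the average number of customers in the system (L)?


rho = 27/69; L = rho/(1-rho) = 0.64

0.64


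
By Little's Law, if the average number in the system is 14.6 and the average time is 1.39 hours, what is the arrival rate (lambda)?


lambda = L / W = 14.6 / 1.39 = 10.5 per hour

10.5 per hour


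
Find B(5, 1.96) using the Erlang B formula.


B(N,A) = (A^N/N!) / sum(A^k/k!, k=0..N) with N=5, A=1.96 = 0.0345

0.0345


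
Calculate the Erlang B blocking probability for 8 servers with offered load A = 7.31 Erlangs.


B(N,A) = (A^N/N!) / sum(A^k/k!, k=0..N) with N=8, A=7.31 = 0.1966

0.1966


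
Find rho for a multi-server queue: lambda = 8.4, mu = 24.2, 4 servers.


rho = lambda / (c * mu) = 8.4 / (4 * 24.2) = 0.0868

0.0868


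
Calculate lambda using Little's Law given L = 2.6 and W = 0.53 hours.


lambda = L / W = 2.6 / 0.53 = 4.91 per hour

4.91 per hour


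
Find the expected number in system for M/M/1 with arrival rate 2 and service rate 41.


rho = 2/41; L = rho/(1-rho) = 0.05

0.05


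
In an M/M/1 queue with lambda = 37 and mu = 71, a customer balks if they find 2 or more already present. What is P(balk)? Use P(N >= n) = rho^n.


P(N >= 2) = rho^2 = (37/71)^2 = 0.2716

0.2716


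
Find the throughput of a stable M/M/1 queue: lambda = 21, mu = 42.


For a stable queue (lambda < mu), throughput = lambda = 21 per hour

21 per hour


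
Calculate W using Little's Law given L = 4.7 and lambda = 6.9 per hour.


W = L / lambda = 4.7 / 6.9 = 0.6812 hours

0.6812 hours


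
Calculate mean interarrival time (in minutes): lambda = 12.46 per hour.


Mean interarrival time = 60/lambda = 60/12.46 = 4.82 minutes

4.82 minutes


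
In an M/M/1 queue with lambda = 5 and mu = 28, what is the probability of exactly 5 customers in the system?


rho = 5/28; P(n) = (1-rho)*rho^n = (1-5/28)*(5/28)^5 = 0.0001

0.0001


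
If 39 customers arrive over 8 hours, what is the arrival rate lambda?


lambda = total arrivals / time = 39 / 8 = 4.88 per hour

4.88 per hour


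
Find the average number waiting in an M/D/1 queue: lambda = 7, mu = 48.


M/D/1: Lq = rho^2 / (2*(1-rho)) where rho = 7/48; Lq = 0.01

0.01


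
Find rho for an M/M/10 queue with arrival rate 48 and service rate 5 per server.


rho = lambda/(c*mu) = 48/(10*5) = 0.96

0.96


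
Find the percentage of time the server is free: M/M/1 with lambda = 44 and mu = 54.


Idle fraction = (1 - rho) * 100 = (1 - 44/54) * 100 = 18.5%

18.5%


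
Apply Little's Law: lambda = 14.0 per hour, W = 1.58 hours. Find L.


L = lambda * W = 14.0 * 1.58 = 22.12

22.12


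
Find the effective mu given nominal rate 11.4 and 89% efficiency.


Effective rate = mu * efficiency = 11.4 * 0.89 = 10.15 per hour

10.15 per hour


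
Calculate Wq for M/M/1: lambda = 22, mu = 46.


rho = 22/46; Wq = rho/(mu - lambda) = 0.0199 hours

0.0199 hours


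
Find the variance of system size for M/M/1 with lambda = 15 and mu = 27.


rho = 15/27; Var(N) = rho/(1-rho)^2 = 2.81

2.81


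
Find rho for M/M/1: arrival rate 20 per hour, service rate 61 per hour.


rho = lambda/mu = 20/61 = 0.3279

0.3279


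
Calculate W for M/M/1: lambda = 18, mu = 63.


W = 1/(mu - lambda) = 1/(63 - 18) = 0.0222 hours

0.0222 hours


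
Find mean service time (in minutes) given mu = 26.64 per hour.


Mean service time = 60/mu = 60/26.64 = 2.25 minutes

2.25 minutes


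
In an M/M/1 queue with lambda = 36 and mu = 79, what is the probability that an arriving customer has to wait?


P(wait) = rho = lambda/mu = 36/79 = 0.4557

0.4557


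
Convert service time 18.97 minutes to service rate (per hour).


mu = 60 / avg_service_time = 60 / 18.97 = 3.16 per hour

3.16 per hour


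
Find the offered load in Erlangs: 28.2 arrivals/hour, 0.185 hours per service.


Offered load a = lambda * E[S] = 28.2 * 0.185 = 5.22 Erlangs

5.22 Erlangs


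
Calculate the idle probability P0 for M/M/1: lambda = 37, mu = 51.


P0 = 1 - rho = 1 - 37/51 = 0.2745

0.2745
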